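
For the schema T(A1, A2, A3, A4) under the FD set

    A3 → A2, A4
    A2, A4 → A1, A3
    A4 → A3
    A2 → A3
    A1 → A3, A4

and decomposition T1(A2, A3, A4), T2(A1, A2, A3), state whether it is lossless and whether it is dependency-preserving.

lossless and dependency-preserving

Lossless test: (A2, A3)⁺ = {A1, A2, A3, A4}, which contains all of one fragment — lossless.
Dependency preservation: A2, A4 → A1, A3; A1 → A3, A4 are not contained in any single fragment, but the restricted closure of each left-hand side across the fragments still reaches the right-hand side; the remaining FDs each lie inside some fragment. All dependencies are preserved.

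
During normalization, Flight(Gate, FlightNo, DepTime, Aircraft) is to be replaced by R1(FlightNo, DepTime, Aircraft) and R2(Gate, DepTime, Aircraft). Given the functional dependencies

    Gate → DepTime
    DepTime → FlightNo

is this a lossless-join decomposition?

Yes

Common attributes: R1 ∩ R2 = {DepTime, Aircraft}.
Closure of {DepTime, Aircraft}: DepTime → FlightNo applies, adding FlightNo. So (DepTime, Aircraft)⁺ = {FlightNo, DepTime, Aircraft}.
This closure contains every attribute of R1, so R1 ∩ R2 → R1. The join is lossless.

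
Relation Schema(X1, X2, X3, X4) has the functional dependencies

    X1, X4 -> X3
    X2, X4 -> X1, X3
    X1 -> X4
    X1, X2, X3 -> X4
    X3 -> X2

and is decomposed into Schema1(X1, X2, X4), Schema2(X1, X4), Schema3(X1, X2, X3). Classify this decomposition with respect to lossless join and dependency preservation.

lossless and dependency-preserving

Lossless test (chase): Rows 1 and 2 agree on X1, X4; apply X1, X4→X3 and equate their X3 entries. Rows 1 and 3 agree on X1; apply X1→X4 and equate their X4 entries. Rows 1 and 2 agree on X3; apply X3→X2 and equate their X2 entries. Rows 1 and 3 agree on X1, X4; apply X1, X4→X3 and equate their X3 entries. Row 1 is now all distinguished symbols — the join is lossless.
Dependency preservation: X1, X4 → X3; X2, X4 → X1, X3; X1, X2, X3 → X4 are not contained in any single fragment, but the restricted closure of each left-hand side across the fragments still reaches the right-hand side; the remaining FDs each lie inside some fragment. All dependencies are preserved.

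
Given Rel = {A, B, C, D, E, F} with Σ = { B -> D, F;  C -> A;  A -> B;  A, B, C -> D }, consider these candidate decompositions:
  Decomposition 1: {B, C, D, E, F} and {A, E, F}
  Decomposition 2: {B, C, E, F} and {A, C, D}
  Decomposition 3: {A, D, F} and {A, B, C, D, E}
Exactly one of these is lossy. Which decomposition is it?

Decomposition 1: common = {E, F}, closure = {E, F} → lossy.
Decomposition 2: common = {C}, closure = {A, B, C, D, F} → lossless.
Decomposition 3: common = {A, D}, closure = {A, B, D, F} → lossless.

Decomposition 1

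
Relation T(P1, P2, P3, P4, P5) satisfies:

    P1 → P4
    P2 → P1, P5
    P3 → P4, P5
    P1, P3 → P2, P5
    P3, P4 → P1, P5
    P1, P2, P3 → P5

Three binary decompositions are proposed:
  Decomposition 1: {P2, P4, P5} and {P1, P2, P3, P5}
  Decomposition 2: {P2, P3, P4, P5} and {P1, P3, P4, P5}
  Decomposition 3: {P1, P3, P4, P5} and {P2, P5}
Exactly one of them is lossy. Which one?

Decomposition 1: common = {P2, P5}, closure = {P1, P2, P4, P5} → lossless.
Decomposition 2: common = {P3, P4, P5}, closure = {P1, P2, P3, P4, P5} → lossless.
Decomposition 3: common = {P5}, closure = {P5} → lossy.

Decomposition 3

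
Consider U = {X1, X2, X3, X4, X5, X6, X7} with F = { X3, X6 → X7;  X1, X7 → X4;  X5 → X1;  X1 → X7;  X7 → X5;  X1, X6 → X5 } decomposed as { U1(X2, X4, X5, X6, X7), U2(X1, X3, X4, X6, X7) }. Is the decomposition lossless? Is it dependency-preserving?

lossy but dependency-preserving

Lossless test: (X4, X6, X7)⁺ = {X1, X4, X5, X6, X7}, which is a superkey of neither fragment — lossy.
Dependency preservation: X5 → X1; X1, X6 → X5 are not contained in any single fragment, but the restricted closure of each left-hand side across the fragments still reaches the right-hand side; the remaining FDs each lie inside some fragment. All dependencies are preserved.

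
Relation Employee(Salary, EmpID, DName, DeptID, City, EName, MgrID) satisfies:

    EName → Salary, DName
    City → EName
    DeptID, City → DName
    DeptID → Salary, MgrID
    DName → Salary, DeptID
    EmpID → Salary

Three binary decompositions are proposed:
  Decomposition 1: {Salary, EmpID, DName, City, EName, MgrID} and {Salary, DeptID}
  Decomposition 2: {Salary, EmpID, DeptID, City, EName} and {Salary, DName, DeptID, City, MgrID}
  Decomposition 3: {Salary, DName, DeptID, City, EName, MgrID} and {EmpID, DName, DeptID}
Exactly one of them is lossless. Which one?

Decomposition 2

Decomposition 1: common = {Salary}, closure = {Salary} → lossy.
Decomposition 2: common = {Salary, DeptID, City}, closure = {Salary, DName, DeptID, City, EName, MgrID} → lossless.
Decomposition 3: common = {DName, DeptID}, closure = {Salary, DName, DeptID, MgrID} → lossy.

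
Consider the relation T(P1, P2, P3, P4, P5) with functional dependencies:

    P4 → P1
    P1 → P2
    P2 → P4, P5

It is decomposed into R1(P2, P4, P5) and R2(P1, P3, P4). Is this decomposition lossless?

Yes

Common attributes: R1 ∩ R2 = {P4}.
Closure of {P4}: P4 → P1 applies, adding P1; P1 → P2 applies, adding P2; P2 → P4, P5 applies, adding P5. So (P4)⁺ = {P1, P2, P4, P5}.
This closure contains every attribute of R1, so R1 ∩ R2 → R1. The join is lossless.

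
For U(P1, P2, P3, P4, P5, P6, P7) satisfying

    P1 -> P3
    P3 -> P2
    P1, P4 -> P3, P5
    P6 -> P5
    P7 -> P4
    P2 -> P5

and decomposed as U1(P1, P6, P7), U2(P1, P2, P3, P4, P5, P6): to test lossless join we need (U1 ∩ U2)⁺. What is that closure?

U1 ∩ U2 = {P1, P6}.
P1 → P3 applies, adding P3
P3 → P2 applies, adding P2
P6 → P5 applies, adding P5
Closure: {P1, P2, P3, P5, P6}.

P1, P2, P3, P5, P6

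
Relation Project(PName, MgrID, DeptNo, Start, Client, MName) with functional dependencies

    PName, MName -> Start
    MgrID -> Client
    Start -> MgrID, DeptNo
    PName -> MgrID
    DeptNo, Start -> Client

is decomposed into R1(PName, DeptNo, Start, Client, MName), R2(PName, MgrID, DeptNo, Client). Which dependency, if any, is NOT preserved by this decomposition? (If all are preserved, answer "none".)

Start -> MgrID, DeptNo

Check Start → MgrID, DeptNo: no single fragment contains all of {MgrID, DeptNo, Start}, and the restricted closure of {Start} across the fragments never reaches {MgrID, DeptNo}.
PName, MName → Start is preserved.
MgrID → Client is preserved.
PName → MgrID is preserved.
DeptNo, Start → Client is preserved.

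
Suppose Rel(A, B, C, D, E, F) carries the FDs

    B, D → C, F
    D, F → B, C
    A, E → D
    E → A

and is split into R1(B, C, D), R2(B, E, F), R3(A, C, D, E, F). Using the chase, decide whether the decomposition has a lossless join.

Chase test. Columns are A, B, C, D, E, F; row i has aⱼ where attribute j ∈ Ri, else bᵢⱼ.
Initial tableau (one row per fragment):
  row 1: b11 a2 a3 a4 b15 b16
  row 2: b21 a2 b23 b24 a5 a6
  row 3: a1 b32 a3 a4 a5 a6
Rows 2 and 3 agree on E; apply E→A and equate their A entries.
Rows 2 and 3 agree on A, E; apply A, E→D and equate their D entries.
Rows 1 and 2 agree on B, D; apply B, D→C, F and equate their C, F entries.
Rows 1 and 3 agree on D, F; apply D, F→B, C and equate their B, C entries.
Row 2 is now all distinguished symbols — the join is lossless.

Yes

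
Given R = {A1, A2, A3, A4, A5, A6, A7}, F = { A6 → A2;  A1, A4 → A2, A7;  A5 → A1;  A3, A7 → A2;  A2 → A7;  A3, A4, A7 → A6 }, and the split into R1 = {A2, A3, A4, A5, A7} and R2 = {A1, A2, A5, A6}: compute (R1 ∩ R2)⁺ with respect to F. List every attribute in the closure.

A1, A2, A5, A7

R1 ∩ R2 = {A2, A5}.
A5 → A1 applies, adding A1
A2 → A7 applies, adding A7
Closure: {A1, A2, A5, A7}.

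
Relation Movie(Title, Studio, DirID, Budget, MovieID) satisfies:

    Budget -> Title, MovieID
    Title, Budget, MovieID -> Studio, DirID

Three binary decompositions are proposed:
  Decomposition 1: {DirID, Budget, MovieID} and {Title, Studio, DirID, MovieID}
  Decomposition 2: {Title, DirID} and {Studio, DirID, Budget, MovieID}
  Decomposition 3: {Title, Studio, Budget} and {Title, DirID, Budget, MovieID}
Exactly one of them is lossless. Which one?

Decomposition 1: common = {DirID, MovieID}, closure = {DirID, MovieID} → lossy.
Decomposition 2: common = {DirID}, closure = {DirID} → lossy.
Decomposition 3: common = {Title, Budget}, closure = {Title, Studio, DirID, Budget, MovieID} → lossless.

Decomposition 3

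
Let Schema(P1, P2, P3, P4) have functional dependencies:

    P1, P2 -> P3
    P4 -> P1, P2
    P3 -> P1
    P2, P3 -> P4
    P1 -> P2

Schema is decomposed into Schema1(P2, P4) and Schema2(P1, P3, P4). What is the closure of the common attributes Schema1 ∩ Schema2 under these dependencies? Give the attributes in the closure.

Schema1 ∩ Schema2 = {P4}.
P4 → P1, P2 applies, adding P1, P2
P1, P2 → P3 applies, adding P3
Closure: {P1, P2, P3, P4}.

P1, P2, P3, P4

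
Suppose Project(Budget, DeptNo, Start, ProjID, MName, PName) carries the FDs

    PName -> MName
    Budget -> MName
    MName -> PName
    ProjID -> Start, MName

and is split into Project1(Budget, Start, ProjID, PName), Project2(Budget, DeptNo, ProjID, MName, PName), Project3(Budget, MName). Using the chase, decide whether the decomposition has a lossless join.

Chase test. Columns are Budget, DeptNo, Start, ProjID, MName, PName; row i has aⱼ where attribute j ∈ Projecti, else bᵢⱼ.
Initial tableau (one row per fragment):
  row 1: a1 b12 a3 a4 b15 a6
  row 2: a1 a2 b23 a4 a5 a6
  row 3: a1 b32 b33 b34 a5 b36
Rows 1 and 2 agree on PName; apply PName→MName and equate their MName entries.
Rows 1 and 3 agree on MName; apply MName→PName and equate their PName entries.
Rows 1 and 2 agree on ProjID; apply ProjID→Start, MName and equate their Start, MName entries.
Row 2 is now all distinguished symbols — the join is lossless.

Yes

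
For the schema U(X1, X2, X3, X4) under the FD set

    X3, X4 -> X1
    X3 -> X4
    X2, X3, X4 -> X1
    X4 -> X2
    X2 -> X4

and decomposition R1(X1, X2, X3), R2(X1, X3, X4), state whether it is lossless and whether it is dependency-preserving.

Lossless test: (X1, X3)⁺ = {X1, X2, X3, X4}, which contains all of one fragment — lossless.
Dependency preservation: the restricted closure of {X4} across the fragments never reaches {X2}, so X4 → X2 cannot be enforced without a join — not preserved.

lossless but not dependency-preserving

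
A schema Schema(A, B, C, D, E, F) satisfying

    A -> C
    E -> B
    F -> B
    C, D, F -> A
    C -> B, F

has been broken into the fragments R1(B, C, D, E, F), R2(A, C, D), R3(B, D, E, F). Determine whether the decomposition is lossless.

Chase test. Columns are A, B, C, D, E, F; row i has aⱼ where attribute j ∈ Ri, else bᵢⱼ.
Initial tableau (one row per fragment):
  row 1: b11 a2 a3 a4 a5 a6
  row 2: a1 b22 a3 a4 b25 b26
  row 3: b31 a2 b33 a4 a5 a6
Rows 1 and 2 agree on C; apply C→B, F and equate their B, F entries.
Rows 1 and 2 agree on C, D, F; apply C, D, F→A and equate their A entries.
Row 1 is now all distinguished symbols — the join is lossless.

Yes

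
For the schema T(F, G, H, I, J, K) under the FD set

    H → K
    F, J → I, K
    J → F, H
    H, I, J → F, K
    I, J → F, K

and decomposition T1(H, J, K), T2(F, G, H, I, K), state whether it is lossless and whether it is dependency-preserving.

lossy and not dependency-preserving

Lossless test: (H, K)⁺ = {H, K}, which is a superkey of neither fragment — lossy.
Dependency preservation: the restricted closure of {F, J} across the fragments never reaches {I, K}, so F, J → I, K cannot be enforced without a join — not preserved.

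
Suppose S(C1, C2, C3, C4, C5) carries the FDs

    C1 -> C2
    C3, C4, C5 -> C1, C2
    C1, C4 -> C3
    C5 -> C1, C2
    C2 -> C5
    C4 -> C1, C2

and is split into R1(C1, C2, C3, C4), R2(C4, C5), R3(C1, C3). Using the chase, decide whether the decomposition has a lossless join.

Chase test. Columns are C1, C2, C3, C4, C5; row i has aⱼ where attribute j ∈ Ri, else bᵢⱼ.
Initial tableau (one row per fragment):
  row 1: a1 a2 a3 a4 b15
  row 2: b21 b22 b23 a4 a5
  row 3: a1 b32 a3 b34 b35
Rows 1 and 3 agree on C1; apply C1→C2 and equate their C2 entries.
Rows 1 and 3 agree on C2; apply C2→C5 and equate their C5 entries.
Rows 1 and 2 agree on C4; apply C4→C1, C2 and equate their C1, C2 entries.
Rows 1 and 2 agree on C1, C4; apply C1, C4→C3 and equate their C3 entries.
Rows 1 and 2 agree on C2; apply C2→C5 and equate their C5 entries.
Row 1 is now all distinguished symbols — the join is lossless.

Yes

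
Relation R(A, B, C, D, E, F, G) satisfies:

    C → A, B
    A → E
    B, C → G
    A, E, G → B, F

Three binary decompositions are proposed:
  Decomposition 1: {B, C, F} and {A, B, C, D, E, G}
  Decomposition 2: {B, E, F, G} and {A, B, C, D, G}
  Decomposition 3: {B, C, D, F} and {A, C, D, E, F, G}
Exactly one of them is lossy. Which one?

Decomposition 2

Decomposition 1: common = {B, C}, closure = {A, B, C, E, F, G} → lossless.
Decomposition 2: common = {B, G}, closure = {B, G} → lossy.
Decomposition 3: common = {C, D, F}, closure = {A, B, C, D, E, F, G} → lossless.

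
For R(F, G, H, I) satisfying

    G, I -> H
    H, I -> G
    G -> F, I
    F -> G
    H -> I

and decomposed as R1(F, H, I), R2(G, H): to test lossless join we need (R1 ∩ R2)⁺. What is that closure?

R1 ∩ R2 = {H}.
H → I applies, adding I
H, I → G applies, adding G
G → F, I applies, adding F
Closure: {F, G, H, I}.

F, G, H, I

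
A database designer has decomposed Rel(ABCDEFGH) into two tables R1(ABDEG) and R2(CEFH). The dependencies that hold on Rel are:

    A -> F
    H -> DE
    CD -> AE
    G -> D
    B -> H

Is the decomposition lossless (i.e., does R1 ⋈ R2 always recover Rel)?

Common attributes: R1 ∩ R2 = {E}.
No dependency enlarges {E}, so (E)⁺ = {E}.
The closure contains neither all of R1 = {ABDEG} nor all of R2 = {CEFH}, so the common attributes are not a superkey of either fragment. The join is lossy.

No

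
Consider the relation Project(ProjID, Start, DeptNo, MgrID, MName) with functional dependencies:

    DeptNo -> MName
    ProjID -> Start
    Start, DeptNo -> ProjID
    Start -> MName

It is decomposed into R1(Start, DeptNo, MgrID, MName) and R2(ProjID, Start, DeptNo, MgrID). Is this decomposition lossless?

Common attributes: R1 ∩ R2 = {Start, DeptNo, MgrID}.
Closure of {Start, DeptNo, MgrID}: DeptNo → MName applies, adding MName; Start, DeptNo → ProjID applies, adding ProjID. So (Start, DeptNo, MgrID)⁺ = {ProjID, Start, DeptNo, MgrID, MName}.
This closure contains every attribute of R1, so R1 ∩ R2 → R1. The join is lossless.

Yes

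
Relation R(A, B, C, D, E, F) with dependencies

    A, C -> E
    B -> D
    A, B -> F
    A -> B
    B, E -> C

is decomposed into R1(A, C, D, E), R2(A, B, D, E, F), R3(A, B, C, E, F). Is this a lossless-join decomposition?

Yes

Chase test. Columns are A, B, C, D, E, F; row i has aⱼ where attribute j ∈ Ri, else bᵢⱼ.
Initial tableau (one row per fragment):
  row 1: a1 b12 a3 a4 a5 b16
  row 2: a1 a2 b23 a4 a5 a6
  row 3: a1 a2 a3 b34 a5 a6
Rows 2 and 3 agree on B; apply B→D and equate their D entries.
Rows 1 and 2 agree on A; apply A→B and equate their B entries.
Rows 1 and 2 agree on B, E; apply B, E→C and equate their C entries.
Rows 1 and 2 agree on A, B; apply A, B→F and equate their F entries.
Row 1 is now all distinguished symbols — the join is lossless.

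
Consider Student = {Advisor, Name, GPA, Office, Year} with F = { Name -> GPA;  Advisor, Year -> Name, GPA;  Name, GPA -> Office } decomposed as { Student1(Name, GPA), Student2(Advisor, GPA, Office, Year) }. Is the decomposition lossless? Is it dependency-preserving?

lossy and not dependency-preserving

Lossless test: (GPA)⁺ = {GPA}, which is a superkey of neither fragment — lossy.
Dependency preservation: the restricted closure of {Advisor, Year} across the fragments never reaches {Name, GPA}, so Advisor, Year → Name, GPA cannot be enforced without a join — not preserved.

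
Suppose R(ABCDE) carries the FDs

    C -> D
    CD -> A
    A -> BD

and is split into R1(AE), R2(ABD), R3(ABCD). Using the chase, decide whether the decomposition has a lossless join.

No

Chase test. Columns are ABCDE; row i has aⱼ where attribute j ∈ Ri, else bᵢⱼ.
Initial tableau (one row per fragment):
  row 1: a1 b12 b13 b14 a5
  row 2: a1 a2 b23 a4 b25
  row 3: a1 a2 a3 a4 b35
Rows 1 and 2 agree on A; apply A→BD and equate their BD entries.
No row becomes fully distinguished — the join is lossy.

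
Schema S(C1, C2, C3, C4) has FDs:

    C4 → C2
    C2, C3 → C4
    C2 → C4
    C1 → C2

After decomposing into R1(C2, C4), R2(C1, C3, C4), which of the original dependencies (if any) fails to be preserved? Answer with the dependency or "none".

none

C4 → C2 lies within R1.
C2, C3 → C4: restricted closure across fragments reaches C4.
C2 → C4 lies within R1.
C1 → C2: restricted closure across fragments reaches C2.
Every dependency is enforceable on the fragments, so the decomposition is dependency-preserving.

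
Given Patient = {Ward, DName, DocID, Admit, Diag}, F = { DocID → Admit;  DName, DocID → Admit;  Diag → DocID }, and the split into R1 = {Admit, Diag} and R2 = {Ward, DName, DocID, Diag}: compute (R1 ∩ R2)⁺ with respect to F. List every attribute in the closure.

DocID, Admit, Diag

R1 ∩ R2 = {Diag}.
Diag → DocID applies, adding DocID
DocID → Admit applies, adding Admit
Closure: {DocID, Admit, Diag}.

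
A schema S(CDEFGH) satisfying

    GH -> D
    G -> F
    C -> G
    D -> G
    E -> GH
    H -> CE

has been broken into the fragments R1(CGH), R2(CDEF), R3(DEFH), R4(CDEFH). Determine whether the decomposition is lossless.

Chase test. Columns are CDEFGH; row i has aⱼ where attribute j ∈ Ri, else bᵢⱼ.
Initial tableau (one row per fragment):
  row 1: a1 b12 b13 b14 a5 a6
  row 2: a1 a2 a3 a4 b25 b26
  row 3: b31 a2 a3 a4 b35 a6
  row 4: a1 a2 a3 a4 b45 a6
Rows 1 and 2 agree on C; apply C→G and equate their G entries.
Rows 1 and 4 agree on C; apply C→G and equate their G entries.
Rows 2 and 3 agree on D; apply D→G and equate their G entries.
Rows 2 and 3 agree on E; apply E→GH and equate their GH entries.
Rows 1 and 2 agree on H; apply H→CE and equate their CE entries.
Rows 1 and 3 agree on H; apply H→CE and equate their CE entries.
Rows 1 and 2 agree on GH; apply GH→D and equate their D entries.
Rows 1 and 2 agree on G; apply G→F and equate their F entries.
Row 1 is now all distinguished symbols — the join is lossless.

Yes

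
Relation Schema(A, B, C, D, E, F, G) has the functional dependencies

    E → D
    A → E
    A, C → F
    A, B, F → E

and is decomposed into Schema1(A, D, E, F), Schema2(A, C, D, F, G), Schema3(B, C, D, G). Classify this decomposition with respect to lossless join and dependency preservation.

Lossless test (chase): Rows 1 and 2 agree on A; apply A→E and equate their E entries. No row becomes fully distinguished — the join is lossy.
Dependency preservation: A, B, F → E is not contained in any single fragment, but the restricted closure of its left-hand side across the fragments still reaches the right-hand side; the remaining FDs each lie inside some fragment. All dependencies are preserved.

lossy but dependency-preserving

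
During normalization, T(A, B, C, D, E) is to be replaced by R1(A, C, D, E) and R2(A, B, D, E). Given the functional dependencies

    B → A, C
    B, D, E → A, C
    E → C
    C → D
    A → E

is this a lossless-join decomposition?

Yes

Common attributes: R1 ∩ R2 = {A, D, E}.
Closure of {A, D, E}: E → C applies, adding C. So (A, D, E)⁺ = {A, C, D, E}.
This closure contains every attribute of R1, so R1 ∩ R2 → R1. The join is lossless.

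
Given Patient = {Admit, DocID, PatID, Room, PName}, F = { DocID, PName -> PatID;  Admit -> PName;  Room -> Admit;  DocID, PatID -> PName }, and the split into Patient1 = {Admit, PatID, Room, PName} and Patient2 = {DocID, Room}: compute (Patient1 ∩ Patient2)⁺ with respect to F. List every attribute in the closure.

Patient1 ∩ Patient2 = {Room}.
Room → Admit applies, adding Admit
Admit → PName applies, adding PName
Closure: {Admit, Room, PName}.

Admit, Room, PName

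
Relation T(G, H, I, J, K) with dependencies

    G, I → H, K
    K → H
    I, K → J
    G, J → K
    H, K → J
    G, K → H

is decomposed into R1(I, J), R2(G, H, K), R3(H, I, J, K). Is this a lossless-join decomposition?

No

Chase test. Columns are G, H, I, J, K; row i has aⱼ where attribute j ∈ Ri, else bᵢⱼ.
Initial tableau (one row per fragment):
  row 1: b11 b12 a3 a4 b15
  row 2: a1 a2 b23 b24 a5
  row 3: b31 a2 a3 a4 a5
Rows 2 and 3 agree on H, K; apply H, K→J and equate their J entries.
No row becomes fully distinguished — the join is lossy.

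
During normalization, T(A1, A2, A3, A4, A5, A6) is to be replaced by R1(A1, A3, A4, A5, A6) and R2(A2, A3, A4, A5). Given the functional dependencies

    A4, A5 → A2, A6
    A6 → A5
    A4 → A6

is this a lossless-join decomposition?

Yes

Common attributes: R1 ∩ R2 = {A3, A4, A5}.
Closure of {A3, A4, A5}: A4, A5 → A2, A6 applies, adding A2, A6. So (A3, A4, A5)⁺ = {A2, A3, A4, A5, A6}.
This closure contains every attribute of R2, so R1 ∩ R2 → R2. The join is lossless.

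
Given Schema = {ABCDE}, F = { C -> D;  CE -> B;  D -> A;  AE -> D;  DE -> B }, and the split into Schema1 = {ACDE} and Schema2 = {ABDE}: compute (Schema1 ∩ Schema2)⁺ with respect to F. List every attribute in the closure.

Schema1 ∩ Schema2 = {ADE}.
DE → B applies, adding B
Closure: {ABDE}.

ABDE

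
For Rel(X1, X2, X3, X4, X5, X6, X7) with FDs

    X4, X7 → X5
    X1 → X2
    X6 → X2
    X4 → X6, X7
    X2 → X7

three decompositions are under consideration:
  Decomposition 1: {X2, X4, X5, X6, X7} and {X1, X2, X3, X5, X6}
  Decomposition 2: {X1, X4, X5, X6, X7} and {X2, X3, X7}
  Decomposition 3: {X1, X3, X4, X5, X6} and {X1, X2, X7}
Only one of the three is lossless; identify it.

Decomposition 3

Decomposition 1: common = {X2, X5, X6}, closure = {X2, X5, X6, X7} → lossy.
Decomposition 2: common = {X7}, closure = {X7} → lossy.
Decomposition 3: common = {X1}, closure = {X1, X2, X7} → lossless.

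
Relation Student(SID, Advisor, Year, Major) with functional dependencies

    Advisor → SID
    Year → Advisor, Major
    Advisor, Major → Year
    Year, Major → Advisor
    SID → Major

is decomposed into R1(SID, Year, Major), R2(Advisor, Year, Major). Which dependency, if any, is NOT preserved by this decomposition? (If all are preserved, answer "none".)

Advisor → SID: restricted closure across fragments reaches SID.
Year → Advisor, Major lies within R2.
Advisor, Major → Year lies within R2.
Year, Major → Advisor lies within R2.
SID → Major lies within R1.
Every dependency is enforceable on the fragments, so the decomposition is dependency-preserving.

none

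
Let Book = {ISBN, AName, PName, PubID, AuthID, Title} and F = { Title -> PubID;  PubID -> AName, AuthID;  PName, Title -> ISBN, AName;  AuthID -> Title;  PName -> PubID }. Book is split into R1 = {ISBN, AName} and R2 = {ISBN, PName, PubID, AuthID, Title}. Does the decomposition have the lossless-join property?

No

Common attributes: R1 ∩ R2 = {ISBN}.
No dependency enlarges {ISBN}, so (ISBN)⁺ = {ISBN}.
The closure contains neither all of R1 = {ISBN, AName} nor all of R2 = {ISBN, PName, PubID, AuthID, Title}, so the common attributes are not a superkey of either fragment. The join is lossy.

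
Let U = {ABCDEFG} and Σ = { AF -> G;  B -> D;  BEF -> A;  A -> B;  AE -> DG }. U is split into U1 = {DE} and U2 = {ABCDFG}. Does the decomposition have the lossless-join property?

Common attributes: U1 ∩ U2 = {D}.
No dependency enlarges {D}, so (D)⁺ = {D}.
The closure contains neither all of U1 = {DE} nor all of U2 = {ABCDFG}, so the common attributes are not a superkey of either fragment. The join is lossy.

No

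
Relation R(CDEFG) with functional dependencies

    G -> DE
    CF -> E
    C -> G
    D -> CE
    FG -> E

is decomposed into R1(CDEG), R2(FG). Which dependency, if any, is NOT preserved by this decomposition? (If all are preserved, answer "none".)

none

G → DE lies within R1.
CF → E: restricted closure across fragments reaches E.
C → G lies within R1.
D → CE lies within R1.
FG → E: restricted closure across fragments reaches E.
Every dependency is enforceable on the fragments, so the decomposition is dependency-preserving.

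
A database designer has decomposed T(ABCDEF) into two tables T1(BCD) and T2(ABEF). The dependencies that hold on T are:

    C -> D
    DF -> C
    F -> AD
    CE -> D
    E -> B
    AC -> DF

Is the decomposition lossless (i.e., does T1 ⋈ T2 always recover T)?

No

Common attributes: T1 ∩ T2 = {B}.
No dependency enlarges {B}, so (B)⁺ = {B}.
The closure contains neither all of T1 = {BCD} nor all of T2 = {ABEF}, so the common attributes are not a superkey of either fragment. The join is lossy.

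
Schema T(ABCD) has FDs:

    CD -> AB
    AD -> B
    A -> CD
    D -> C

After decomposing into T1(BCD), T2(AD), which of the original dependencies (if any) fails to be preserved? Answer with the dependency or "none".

CD → AB: restricted closure across fragments reaches AB.
AD → B: restricted closure across fragments reaches B.
A → CD: restricted closure across fragments reaches CD.
D → C lies within T1.
Every dependency is enforceable on the fragments, so the decomposition is dependency-preserving.

none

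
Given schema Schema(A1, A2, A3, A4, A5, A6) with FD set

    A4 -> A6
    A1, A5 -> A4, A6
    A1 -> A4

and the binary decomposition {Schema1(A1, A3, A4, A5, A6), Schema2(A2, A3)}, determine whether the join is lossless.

Common attributes: Schema1 ∩ Schema2 = {A3}.
No dependency enlarges {A3}, so (A3)⁺ = {A3}.
The closure contains neither all of Schema1 = {A1, A3, A4, A5, A6} nor all of Schema2 = {A2, A3}, so the common attributes are not a superkey of either fragment. The join is lossy.

No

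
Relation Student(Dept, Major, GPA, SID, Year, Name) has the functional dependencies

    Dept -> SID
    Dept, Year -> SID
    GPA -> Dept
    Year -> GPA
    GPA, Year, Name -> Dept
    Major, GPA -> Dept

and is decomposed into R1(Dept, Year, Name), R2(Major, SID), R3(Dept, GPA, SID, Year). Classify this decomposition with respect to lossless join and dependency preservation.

Lossless test (chase): Rows 1 and 3 agree on Dept; apply Dept→SID and equate their SID entries. Rows 1 and 3 agree on Year; apply Year→GPA and equate their GPA entries. No row becomes fully distinguished — the join is lossy.
Dependency preservation: GPA, Year, Name → Dept; Major, GPA → Dept are not contained in any single fragment, but the restricted closure of each left-hand side across the fragments still reaches the right-hand side; the remaining FDs each lie inside some fragment. All dependencies are preserved.

lossy but dependency-preserving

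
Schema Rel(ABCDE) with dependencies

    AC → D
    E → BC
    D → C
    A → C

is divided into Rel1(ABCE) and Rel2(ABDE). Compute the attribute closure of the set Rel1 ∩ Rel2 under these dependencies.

Rel1 ∩ Rel2 = {ABE}.
E → BC applies, adding C
AC → D applies, adding D
Closure: {ABCDE}.

ABCDE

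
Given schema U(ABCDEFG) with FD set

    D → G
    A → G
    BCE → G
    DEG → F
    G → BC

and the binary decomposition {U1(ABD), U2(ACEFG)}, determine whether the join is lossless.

Common attributes: U1 ∩ U2 = {A}.
Closure of {A}: A → G applies, adding G; G → BC applies, adding BC. So (A)⁺ = {ABCG}.
The closure contains neither all of U1 = {ABD} nor all of U2 = {ACEFG}, so the common attributes are not a superkey of either fragment. The join is lossy.

No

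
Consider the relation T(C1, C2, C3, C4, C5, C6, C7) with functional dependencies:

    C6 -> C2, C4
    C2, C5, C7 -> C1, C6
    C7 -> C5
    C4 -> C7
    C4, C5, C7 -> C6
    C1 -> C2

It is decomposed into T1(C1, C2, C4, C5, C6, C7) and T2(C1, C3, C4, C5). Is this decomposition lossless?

Yes

Common attributes: T1 ∩ T2 = {C1, C4, C5}.
Closure of {C1, C4, C5}: C4 → C7 applies, adding C7; C4, C5, C7 → C6 applies, adding C6; C1 → C2 applies, adding C2. So (C1, C4, C5)⁺ = {C1, C2, C4, C5, C6, C7}.
This closure contains every attribute of T1, so T1 ∩ T2 → T1. The join is lossless.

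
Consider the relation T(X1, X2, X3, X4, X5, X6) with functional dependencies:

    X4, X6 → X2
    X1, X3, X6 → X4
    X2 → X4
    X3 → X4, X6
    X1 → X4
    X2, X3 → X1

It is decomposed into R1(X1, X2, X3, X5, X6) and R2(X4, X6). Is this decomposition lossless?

Common attributes: R1 ∩ R2 = {X6}.
No dependency enlarges {X6}, so (X6)⁺ = {X6}.
The closure contains neither all of R1 = {X1, X2, X3, X5, X6} nor all of R2 = {X4, X6}, so the common attributes are not a superkey of either fragment. The join is lossy.

No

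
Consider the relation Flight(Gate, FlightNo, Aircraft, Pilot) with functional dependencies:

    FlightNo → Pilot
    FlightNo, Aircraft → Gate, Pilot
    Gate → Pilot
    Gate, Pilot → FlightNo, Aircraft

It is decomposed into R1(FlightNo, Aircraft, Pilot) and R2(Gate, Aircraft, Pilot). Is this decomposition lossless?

No

Common attributes: R1 ∩ R2 = {Aircraft, Pilot}.
No dependency enlarges {Aircraft, Pilot}, so (Aircraft, Pilot)⁺ = {Aircraft, Pilot}.
The closure contains neither all of R1 = {FlightNo, Aircraft, Pilot} nor all of R2 = {Gate, Aircraft, Pilot}, so the common attributes are not a superkey of either fragment. The join is lossy.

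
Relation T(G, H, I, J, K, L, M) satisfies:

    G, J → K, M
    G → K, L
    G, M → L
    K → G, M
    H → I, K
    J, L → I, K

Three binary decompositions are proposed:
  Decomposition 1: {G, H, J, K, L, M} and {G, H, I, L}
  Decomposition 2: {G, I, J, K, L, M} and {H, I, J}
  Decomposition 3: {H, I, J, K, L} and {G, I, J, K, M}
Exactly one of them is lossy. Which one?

Decomposition 2

Decomposition 1: common = {G, H, L}, closure = {G, H, I, K, L, M} → lossless.
Decomposition 2: common = {I, J}, closure = {I, J} → lossy.
Decomposition 3: common = {I, J, K}, closure = {G, I, J, K, L, M} → lossless.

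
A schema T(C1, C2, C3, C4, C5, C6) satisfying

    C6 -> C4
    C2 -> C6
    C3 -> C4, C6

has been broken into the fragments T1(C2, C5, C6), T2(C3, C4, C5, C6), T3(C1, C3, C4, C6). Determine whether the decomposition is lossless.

No

Chase test. Columns are C1, C2, C3, C4, C5, C6; row i has aⱼ where attribute j ∈ Ti, else bᵢⱼ.
Initial tableau (one row per fragment):
  row 1: b11 a2 b13 b14 a5 a6
  row 2: b21 b22 a3 a4 a5 a6
  row 3: a1 b32 a3 a4 b35 a6
Rows 1 and 2 agree on C6; apply C6→C4 and equate their C4 entries.
No row becomes fully distinguished — the join is lossy.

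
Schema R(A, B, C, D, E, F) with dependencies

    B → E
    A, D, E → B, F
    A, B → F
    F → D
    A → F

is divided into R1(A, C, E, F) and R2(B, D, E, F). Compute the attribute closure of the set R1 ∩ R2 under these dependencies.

R1 ∩ R2 = {E, F}.
F → D applies, adding D
Closure: {D, E, F}.

D, E, F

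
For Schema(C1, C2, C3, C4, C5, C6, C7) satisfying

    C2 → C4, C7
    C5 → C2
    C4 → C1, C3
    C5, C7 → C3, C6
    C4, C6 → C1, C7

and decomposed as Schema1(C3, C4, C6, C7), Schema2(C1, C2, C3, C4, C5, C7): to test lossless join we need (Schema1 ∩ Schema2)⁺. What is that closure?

Schema1 ∩ Schema2 = {C3, C4, C7}.
C4 → C1, C3 applies, adding C1
Closure: {C1, C3, C4, C7}.

C1, C3, C4, C7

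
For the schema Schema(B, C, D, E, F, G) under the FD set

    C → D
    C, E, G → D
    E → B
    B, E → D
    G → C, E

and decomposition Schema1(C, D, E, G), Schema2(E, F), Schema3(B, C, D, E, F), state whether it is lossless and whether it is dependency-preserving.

lossy but dependency-preserving

Lossless test (chase): Rows 1 and 2 agree on E; apply E→B and equate their B entries. Rows 1 and 3 agree on E; apply E→B and equate their B entries. Rows 1 and 2 agree on B, E; apply B, E→D and equate their D entries. No row becomes fully distinguished — the join is lossy.
Dependency preservation: every FD's attributes lie within a single fragment, so each can be enforced locally — preserved.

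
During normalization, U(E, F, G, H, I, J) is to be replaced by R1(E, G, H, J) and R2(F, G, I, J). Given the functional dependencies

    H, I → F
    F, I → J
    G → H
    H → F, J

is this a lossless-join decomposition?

Common attributes: R1 ∩ R2 = {G, J}.
Closure of {G, J}: G → H applies, adding H; H → F, J applies, adding F. So (G, J)⁺ = {F, G, H, J}.
The closure contains neither all of R1 = {E, G, H, J} nor all of R2 = {F, G, I, J}, so the common attributes are not a superkey of either fragment. The join is lossy.

No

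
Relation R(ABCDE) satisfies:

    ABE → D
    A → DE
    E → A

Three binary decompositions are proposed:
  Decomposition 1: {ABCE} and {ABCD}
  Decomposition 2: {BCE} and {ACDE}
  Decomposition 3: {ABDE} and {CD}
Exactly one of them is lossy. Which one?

Decomposition 1: common = {ABC}, closure = {ABCDE} → lossless.
Decomposition 2: common = {CE}, closure = {ACDE} → lossless.
Decomposition 3: common = {D}, closure = {D} → lossy.

Decomposition 3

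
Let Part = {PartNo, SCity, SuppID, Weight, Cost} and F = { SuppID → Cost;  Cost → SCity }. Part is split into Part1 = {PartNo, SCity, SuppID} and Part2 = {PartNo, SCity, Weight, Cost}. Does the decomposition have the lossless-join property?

Common attributes: Part1 ∩ Part2 = {PartNo, SCity}.
No dependency enlarges {PartNo, SCity}, so (PartNo, SCity)⁺ = {PartNo, SCity}.
The closure contains neither all of Part1 = {PartNo, SCity, SuppID} nor all of Part2 = {PartNo, SCity, Weight, Cost}, so the common attributes are not a superkey of either fragment. The join is lossy.

No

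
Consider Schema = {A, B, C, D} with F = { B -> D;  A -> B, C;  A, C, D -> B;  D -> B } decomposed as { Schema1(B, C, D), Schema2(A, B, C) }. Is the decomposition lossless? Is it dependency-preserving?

Lossless test: (B, C)⁺ = {B, C, D}, which contains all of one fragment — lossless.
Dependency preservation: A, C, D → B is not contained in any single fragment, but the restricted closure of its left-hand side across the fragments still reaches the right-hand side; the remaining FDs each lie inside some fragment. All dependencies are preserved.

lossless and dependency-preserving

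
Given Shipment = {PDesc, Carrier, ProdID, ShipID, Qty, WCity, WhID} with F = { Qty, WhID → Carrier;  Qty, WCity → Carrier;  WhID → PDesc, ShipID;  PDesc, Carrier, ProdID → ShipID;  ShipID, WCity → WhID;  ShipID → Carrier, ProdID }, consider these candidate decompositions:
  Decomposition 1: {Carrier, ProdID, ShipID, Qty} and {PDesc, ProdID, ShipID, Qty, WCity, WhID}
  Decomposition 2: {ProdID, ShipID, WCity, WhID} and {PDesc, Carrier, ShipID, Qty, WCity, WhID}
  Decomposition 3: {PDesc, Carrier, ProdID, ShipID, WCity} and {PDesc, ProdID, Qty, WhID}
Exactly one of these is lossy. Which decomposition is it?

Decomposition 1: common = {ProdID, ShipID, Qty}, closure = {Carrier, ProdID, ShipID, Qty} → lossless.
Decomposition 2: common = {ShipID, WCity, WhID}, closure = {PDesc, Carrier, ProdID, ShipID, WCity, WhID} → lossless.
Decomposition 3: common = {PDesc, ProdID}, closure = {PDesc, ProdID} → lossy.

Decomposition 3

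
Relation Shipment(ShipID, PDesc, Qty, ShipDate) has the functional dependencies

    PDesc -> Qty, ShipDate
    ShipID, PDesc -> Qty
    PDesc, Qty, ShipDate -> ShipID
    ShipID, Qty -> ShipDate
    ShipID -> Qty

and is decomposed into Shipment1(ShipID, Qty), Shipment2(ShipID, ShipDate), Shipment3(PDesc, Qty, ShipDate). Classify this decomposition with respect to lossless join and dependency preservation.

Lossless test (chase): Rows 1 and 2 agree on ShipID; apply ShipID→Qty and equate their Qty entries. Rows 1 and 2 agree on ShipID, Qty; apply ShipID, Qty→ShipDate and equate their ShipDate entries. No row becomes fully distinguished — the join is lossy.
Dependency preservation: the restricted closure of {PDesc, Qty, ShipDate} across the fragments never reaches {ShipID}, so PDesc, Qty, ShipDate → ShipID cannot be enforced without a join — not preserved.

lossy and not dependency-preserving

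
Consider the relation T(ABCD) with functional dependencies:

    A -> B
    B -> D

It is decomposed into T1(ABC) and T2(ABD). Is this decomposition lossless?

Yes

Common attributes: T1 ∩ T2 = {AB}.
Closure of {AB}: B → D applies, adding D. So (AB)⁺ = {ABD}.
This closure contains every attribute of T2, so T1 ∩ T2 → T2. The join is lossless.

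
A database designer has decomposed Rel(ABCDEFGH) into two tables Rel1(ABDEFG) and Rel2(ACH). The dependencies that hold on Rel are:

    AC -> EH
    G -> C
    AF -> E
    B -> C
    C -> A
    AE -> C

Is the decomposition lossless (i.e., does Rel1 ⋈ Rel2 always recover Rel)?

No

Common attributes: Rel1 ∩ Rel2 = {A}.
No dependency enlarges {A}, so (A)⁺ = {A}.
The closure contains neither all of Rel1 = {ABDEFG} nor all of Rel2 = {ACH}, so the common attributes are not a superkey of either fragment. The join is lossy.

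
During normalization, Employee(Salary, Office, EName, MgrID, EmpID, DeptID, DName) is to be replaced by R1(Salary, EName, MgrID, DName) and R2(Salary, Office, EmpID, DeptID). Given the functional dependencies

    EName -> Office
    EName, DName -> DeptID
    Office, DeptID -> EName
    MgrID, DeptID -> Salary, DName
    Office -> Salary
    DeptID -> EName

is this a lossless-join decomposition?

No

Common attributes: R1 ∩ R2 = {Salary}.
No dependency enlarges {Salary}, so (Salary)⁺ = {Salary}.
The closure contains neither all of R1 = {Salary, EName, MgrID, DName} nor all of R2 = {Salary, Office, EmpID, DeptID}, so the common attributes are not a superkey of either fragment. The join is lossy.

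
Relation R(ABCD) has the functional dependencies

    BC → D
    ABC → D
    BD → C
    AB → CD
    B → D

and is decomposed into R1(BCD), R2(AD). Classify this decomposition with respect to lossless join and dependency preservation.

Lossless test: (D)⁺ = {D}, which is a superkey of neither fragment — lossy.
Dependency preservation: ABC → D; AB → CD are not contained in any single fragment, but the restricted closure of each left-hand side across the fragments still reaches the right-hand side; the remaining FDs each lie inside some fragment. All dependencies are preserved.

lossy but dependency-preserving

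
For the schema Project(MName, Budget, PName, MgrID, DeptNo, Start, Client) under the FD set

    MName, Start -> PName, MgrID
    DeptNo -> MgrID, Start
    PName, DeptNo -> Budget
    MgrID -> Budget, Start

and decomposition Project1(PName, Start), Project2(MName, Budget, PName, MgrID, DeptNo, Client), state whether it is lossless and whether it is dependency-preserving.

lossy and not dependency-preserving

Lossless test: (PName)⁺ = {PName}, which is a superkey of neither fragment — lossy.
Dependency preservation: the restricted closure of {MName, Start} across the fragments never reaches {PName, MgrID}, so MName, Start → PName, MgrID cannot be enforced without a join — not preserved.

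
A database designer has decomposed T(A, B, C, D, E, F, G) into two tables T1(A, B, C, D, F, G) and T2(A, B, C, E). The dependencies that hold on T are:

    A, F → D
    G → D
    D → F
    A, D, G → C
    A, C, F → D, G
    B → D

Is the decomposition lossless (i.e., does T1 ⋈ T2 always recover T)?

Yes

Common attributes: T1 ∩ T2 = {A, B, C}.
Closure of {A, B, C}: B → D applies, adding D; D → F applies, adding F; A, C, F → D, G applies, adding G. So (A, B, C)⁺ = {A, B, C, D, F, G}.
This closure contains every attribute of T1, so T1 ∩ T2 → T1. The join is lossless.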